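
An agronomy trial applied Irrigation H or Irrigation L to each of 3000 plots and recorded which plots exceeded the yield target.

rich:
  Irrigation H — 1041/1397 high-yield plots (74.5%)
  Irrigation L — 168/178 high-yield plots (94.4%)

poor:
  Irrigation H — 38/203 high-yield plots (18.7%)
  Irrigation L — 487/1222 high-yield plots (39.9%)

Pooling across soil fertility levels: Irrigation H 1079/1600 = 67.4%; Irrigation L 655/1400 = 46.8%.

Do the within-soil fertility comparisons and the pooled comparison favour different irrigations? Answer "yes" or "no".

yes

Within each soil fertility level (rich 74.5% vs 94.4%; poor 18.7% vs 39.9%), Irrigation L has the higher rate every time. Pooled: 67.4% vs 46.8% — Irrigation H has the higher rate overall. The two comparisons disagree.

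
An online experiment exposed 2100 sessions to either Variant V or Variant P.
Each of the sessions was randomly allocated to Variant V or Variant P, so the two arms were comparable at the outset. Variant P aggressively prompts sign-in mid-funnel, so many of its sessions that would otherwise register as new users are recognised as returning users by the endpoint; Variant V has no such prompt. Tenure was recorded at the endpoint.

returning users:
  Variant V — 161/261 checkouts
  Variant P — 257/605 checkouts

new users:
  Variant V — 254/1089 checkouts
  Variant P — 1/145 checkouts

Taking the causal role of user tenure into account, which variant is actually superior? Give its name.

Variant P

The user tenure-specific comparison favours Variant V throughout, but the pooled figures favour Variant P. The question is whether to condition on user tenure.
User tenure lies on the pathway variant → user tenure → outcome, so adjusting for it blocks the indirect effect. For the total causal effect of variant, use the unadjusted pooled rates.
Pooled: Variant V 30.7% vs Variant P 34.4%; Variant P is higher overall.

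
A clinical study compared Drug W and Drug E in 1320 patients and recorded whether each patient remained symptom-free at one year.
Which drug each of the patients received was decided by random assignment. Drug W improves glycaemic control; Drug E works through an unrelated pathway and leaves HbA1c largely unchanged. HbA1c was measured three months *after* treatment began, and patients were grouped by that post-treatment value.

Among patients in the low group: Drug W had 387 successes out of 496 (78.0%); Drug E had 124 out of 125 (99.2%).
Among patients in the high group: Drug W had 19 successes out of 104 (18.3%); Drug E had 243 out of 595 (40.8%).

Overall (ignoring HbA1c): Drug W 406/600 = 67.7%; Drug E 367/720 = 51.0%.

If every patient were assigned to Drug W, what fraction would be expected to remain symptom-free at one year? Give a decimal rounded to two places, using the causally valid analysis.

The stratified and pooled comparisons disagree (Drug E wins within each HbA1c; Drug W wins overall), so the answer turns on the causal role of HbA1c.
The distribution of HbA1c is itself part of what the drug does — it is an intermediate outcome. Holding it fixed would remove that part of the effect; the total effect is the pooled difference.
So P(outcome | do(Drug W)) is just the pooled rate for Drug W: 406/600 = 0.677.

0.68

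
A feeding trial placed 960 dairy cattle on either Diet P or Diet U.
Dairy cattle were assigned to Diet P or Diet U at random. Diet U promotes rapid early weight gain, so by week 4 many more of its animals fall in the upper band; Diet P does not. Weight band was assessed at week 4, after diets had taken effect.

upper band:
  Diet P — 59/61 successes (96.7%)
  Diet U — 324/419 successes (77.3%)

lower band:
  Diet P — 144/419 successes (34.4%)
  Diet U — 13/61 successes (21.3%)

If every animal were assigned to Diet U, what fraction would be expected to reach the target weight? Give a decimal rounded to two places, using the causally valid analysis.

The stratified and pooled comparisons disagree (Diet P wins within each week-4 weight band; Diet U wins overall), so the answer turns on the causal role of week-4 weight band.
Week-4 weight band is recorded after the diet and is itself shifted by it — it sits on the causal path from diet to outcome. Conditioning on a mediator would strip out part of the effect we want; the pooled comparison gives the total causal effect.
So P(outcome | do(Diet U)) is just the pooled rate for Diet U: 337/480 = 0.702.

0.70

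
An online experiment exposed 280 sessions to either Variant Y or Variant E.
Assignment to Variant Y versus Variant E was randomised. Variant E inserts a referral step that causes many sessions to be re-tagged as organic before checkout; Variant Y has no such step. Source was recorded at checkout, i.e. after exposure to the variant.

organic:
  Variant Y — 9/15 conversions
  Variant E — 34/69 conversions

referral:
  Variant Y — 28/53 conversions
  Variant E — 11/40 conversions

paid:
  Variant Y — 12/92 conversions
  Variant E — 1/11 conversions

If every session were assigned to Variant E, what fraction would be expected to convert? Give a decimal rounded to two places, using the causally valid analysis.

0.38

Variant Y is higher inside every traffic source stratum but Variant E is higher in aggregate. Whether to stratify depends on how traffic source relates to the variant.
Traffic source is downstream of the variant. One should not condition on a consequence of treatment, so the overall rates are the right comparison.
So P(outcome | do(Variant E)) is just the pooled rate for Variant E: 46/120 = 0.383.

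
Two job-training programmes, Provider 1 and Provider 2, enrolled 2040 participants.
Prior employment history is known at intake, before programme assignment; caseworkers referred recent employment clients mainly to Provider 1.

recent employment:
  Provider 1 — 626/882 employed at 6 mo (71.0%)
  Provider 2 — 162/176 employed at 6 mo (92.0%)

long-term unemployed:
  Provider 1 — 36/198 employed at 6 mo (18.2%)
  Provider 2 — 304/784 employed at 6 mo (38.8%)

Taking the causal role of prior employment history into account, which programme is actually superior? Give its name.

Provider 2

The stratified and pooled comparisons disagree (Provider 2 wins within each prior employment history; Provider 1 wins overall), so the answer turns on the causal role of prior employment history.
Since prior employment history is a pre-existing factor (not a product of the programme) and it affects the outcome on its own, it is a confounder. The stratified rates, not the pooled rate, identify the causal effect.
Within each level — recent employment: 71.0% vs 92.0%; long-term unemployed: 18.2% vs 38.8% — Provider 2 is higher every time.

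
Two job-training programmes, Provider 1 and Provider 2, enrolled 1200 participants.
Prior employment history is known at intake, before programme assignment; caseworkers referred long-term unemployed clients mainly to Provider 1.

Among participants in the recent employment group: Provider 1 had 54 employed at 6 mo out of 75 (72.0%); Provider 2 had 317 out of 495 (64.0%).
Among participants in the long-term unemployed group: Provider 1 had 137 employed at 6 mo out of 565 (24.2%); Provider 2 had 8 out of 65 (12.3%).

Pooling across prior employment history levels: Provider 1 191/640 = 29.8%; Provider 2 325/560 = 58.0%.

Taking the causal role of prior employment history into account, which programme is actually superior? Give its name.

Here prior employment history is a common cause — it drives both which programme a case falls under and the outcome. The crude comparison mixes populations; the stratum-specific rates are the causally relevant ones.
Within each level — recent employment: 72.0% vs 64.0%; long-term unemployed: 24.2% vs 12.3% — Provider 1 is higher every time.

Provider 1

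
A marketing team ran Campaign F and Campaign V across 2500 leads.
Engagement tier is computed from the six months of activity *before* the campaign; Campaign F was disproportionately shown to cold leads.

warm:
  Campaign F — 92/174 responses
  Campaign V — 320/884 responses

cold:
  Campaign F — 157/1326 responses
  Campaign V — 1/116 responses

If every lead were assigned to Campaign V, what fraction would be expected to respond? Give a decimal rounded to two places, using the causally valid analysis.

Campaign F is higher inside every engagement tier stratum but Campaign V is higher in aggregate. Whether to stratify depends on how engagement tier relates to the campaign.
Here engagement tier is a common cause — it drives both which campaign a case falls under and the outcome. The crude comparison mixes populations; the stratum-specific rates are the causally relevant ones.
Standardising Campaign V to the population engagement tier mix: 0.423·320/884 + 0.577·1/116 = 0.158.

0.16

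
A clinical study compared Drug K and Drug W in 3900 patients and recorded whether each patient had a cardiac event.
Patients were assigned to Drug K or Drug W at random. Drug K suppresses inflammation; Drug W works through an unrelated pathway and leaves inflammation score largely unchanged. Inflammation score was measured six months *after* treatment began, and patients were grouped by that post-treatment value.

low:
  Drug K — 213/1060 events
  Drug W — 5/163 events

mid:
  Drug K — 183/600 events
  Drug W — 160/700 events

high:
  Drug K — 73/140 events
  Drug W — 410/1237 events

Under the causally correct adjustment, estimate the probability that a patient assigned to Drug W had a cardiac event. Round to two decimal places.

0.27

Inflammation score here is a post-treatment variable shaped by the drug; conditioning on it would introduce bias rather than remove it. The overall comparison is the causal one.
So P(outcome | do(Drug W)) is just the pooled rate for Drug W: 575/2100 = 0.274.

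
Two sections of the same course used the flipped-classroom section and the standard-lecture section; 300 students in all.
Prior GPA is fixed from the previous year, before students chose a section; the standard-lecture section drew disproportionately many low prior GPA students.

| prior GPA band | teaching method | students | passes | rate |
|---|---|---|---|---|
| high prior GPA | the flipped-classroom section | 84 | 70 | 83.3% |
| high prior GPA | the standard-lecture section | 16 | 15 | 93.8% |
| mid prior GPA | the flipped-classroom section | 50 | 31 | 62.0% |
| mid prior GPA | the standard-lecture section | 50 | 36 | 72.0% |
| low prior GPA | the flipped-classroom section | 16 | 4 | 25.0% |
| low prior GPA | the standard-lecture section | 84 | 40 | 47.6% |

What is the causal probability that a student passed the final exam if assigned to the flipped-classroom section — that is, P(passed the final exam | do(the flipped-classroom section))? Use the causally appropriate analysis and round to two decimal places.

The stratified and pooled comparisons disagree (the standard-lecture section wins within each prior GPA band; the flipped-classroom section wins overall), so the answer turns on the causal role of prior GPA band.
Prior GPA band is set before the teaching method has any effect — it is not caused by the teaching method — and it independently drives the outcome. That makes it a confounder, so the causal comparison is within prior GPA band levels.
Standardising the flipped-classroom section to the population prior GPA band mix: 0.333·70/84 + 0.333·31/50 + 0.333·4/16 = 0.568.

0.57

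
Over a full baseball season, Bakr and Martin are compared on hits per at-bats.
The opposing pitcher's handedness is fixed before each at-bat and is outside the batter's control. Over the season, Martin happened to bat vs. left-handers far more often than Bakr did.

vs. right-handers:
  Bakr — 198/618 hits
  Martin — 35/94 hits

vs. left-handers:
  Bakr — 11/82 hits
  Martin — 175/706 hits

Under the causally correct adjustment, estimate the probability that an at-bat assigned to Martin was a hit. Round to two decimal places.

Since pitcher handedness is a pre-existing factor (not a product of the player) and it affects the outcome on its own, it is a confounder. The stratified rates, not the pooled rate, identify the causal effect.
Standardising Martin to the population pitcher handedness mix: 0.475·35/94 + 0.525·175/706 = 0.307.

0.31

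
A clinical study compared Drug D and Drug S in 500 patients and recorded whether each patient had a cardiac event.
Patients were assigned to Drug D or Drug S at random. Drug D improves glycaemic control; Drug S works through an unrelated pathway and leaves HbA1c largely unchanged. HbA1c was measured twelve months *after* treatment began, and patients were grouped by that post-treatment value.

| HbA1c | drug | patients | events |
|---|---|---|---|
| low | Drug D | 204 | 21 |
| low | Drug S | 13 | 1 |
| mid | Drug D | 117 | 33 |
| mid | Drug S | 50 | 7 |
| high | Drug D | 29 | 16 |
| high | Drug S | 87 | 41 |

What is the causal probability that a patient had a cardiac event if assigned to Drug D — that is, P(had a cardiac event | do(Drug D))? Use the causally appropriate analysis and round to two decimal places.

HbA1c is recorded after the drug and is itself shifted by it — it sits on the causal path from drug to outcome. Conditioning on a mediator would strip out part of the effect we want; the pooled comparison gives the total causal effect.
So P(outcome | do(Drug D)) is just the pooled rate for Drug D: 70/350 = 0.200.

0.20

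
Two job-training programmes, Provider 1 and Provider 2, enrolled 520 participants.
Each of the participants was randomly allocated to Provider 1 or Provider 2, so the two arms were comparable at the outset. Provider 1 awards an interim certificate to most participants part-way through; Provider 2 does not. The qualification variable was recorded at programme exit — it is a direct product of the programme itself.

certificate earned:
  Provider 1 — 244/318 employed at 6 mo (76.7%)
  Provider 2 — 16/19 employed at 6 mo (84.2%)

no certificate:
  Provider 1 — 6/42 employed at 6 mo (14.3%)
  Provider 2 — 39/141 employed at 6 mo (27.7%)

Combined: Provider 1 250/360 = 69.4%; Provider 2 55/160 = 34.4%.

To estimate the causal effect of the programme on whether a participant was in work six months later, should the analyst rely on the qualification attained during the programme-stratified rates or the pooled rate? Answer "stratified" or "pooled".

pooled

Qualification attained during the programme is recorded after the programme and is itself shifted by it — it sits on the causal path from programme to outcome. Conditioning on a mediator would strip out part of the effect we want; the pooled comparison gives the total causal effect.
Pooled: Provider 1 69.4% vs Provider 2 34.4%; Provider 1 is higher overall.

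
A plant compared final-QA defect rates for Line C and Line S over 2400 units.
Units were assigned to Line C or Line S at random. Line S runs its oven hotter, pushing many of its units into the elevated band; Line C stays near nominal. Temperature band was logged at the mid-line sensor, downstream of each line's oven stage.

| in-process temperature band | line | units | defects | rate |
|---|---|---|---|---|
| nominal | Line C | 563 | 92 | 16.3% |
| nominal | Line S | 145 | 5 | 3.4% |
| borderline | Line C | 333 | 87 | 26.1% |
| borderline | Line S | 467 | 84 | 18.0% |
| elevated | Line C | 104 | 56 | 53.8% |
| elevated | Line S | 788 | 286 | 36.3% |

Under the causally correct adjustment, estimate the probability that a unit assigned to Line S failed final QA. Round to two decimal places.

The stratified and pooled comparisons disagree (Line S wins within each in-process temperature band; Line C wins overall), so the answer turns on the causal role of in-process temperature band.
In-process temperature band is downstream of the line. One should not condition on a consequence of treatment, so the overall rates are the right comparison.
So P(outcome | do(Line S)) is just the pooled rate for Line S: 375/1400 = 0.268.

0.27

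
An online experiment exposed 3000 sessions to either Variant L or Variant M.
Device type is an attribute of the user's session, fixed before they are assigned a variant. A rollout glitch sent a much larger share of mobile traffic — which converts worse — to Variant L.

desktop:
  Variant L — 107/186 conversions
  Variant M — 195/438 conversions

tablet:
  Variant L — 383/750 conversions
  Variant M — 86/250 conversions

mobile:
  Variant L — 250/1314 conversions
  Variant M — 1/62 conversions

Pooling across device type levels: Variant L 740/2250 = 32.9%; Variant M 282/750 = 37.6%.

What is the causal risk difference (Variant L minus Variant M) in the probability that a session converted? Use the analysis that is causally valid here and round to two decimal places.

The stratified and pooled comparisons disagree (Variant L wins within each device type; Variant M wins overall), so the answer turns on the causal role of device type.
Here device type is a common cause — it drives both which variant a case falls under and the outcome. The crude comparison mixes populations; the stratum-specific rates are the causally relevant ones.
Adjusting over the population distribution of device type: 0.208·(0.575−0.445) + 0.333·(0.511−0.344) + 0.459·(0.190−0.016) = +0.162.

+0.16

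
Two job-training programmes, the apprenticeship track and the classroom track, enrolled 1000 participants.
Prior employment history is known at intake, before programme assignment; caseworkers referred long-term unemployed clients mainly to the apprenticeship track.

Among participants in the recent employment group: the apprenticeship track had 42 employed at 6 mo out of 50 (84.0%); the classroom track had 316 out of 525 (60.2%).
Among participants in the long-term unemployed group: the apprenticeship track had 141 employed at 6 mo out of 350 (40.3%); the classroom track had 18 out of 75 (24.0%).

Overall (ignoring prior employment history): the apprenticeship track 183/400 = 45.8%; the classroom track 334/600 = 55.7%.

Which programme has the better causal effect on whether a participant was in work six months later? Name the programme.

the apprenticeship track

Prior employment history differs across programmes for reasons unrelated to any effect of the programme itself, and it separately predicts the outcome — a classic confounder. We must compare within prior employment history levels.
Within each level — recent employment: 84.0% vs 60.2%; long-term unemployed: 40.3% vs 24.0% — the apprenticeship track is higher every time.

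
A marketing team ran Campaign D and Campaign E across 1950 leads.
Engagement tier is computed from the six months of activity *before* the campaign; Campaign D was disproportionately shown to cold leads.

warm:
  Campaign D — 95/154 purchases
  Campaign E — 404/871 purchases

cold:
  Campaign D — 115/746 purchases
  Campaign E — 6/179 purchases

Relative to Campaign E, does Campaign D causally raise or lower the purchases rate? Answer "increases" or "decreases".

increases

Campaign D is higher inside every engagement tier stratum but Campaign E is higher in aggregate. Whether to stratify depends on how engagement tier relates to the campaign.
The imbalance in engagement tier arose from how leads were allocated, not from anything the campaign did; and engagement tier independently affects the outcome. The pooled gap is confounded — condition on engagement tier.
Within each level — warm: 61.7% vs 46.4%; cold: 15.4% vs 3.4% — Campaign D is higher every time.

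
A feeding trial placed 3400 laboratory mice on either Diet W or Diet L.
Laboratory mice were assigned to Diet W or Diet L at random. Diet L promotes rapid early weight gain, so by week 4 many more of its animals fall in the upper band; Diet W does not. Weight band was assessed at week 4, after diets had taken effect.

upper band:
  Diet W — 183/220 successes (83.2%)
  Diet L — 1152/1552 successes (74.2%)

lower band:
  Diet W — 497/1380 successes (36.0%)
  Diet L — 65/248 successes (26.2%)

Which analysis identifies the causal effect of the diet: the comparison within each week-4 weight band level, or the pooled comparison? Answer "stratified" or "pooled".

Diet W is higher inside every week-4 weight band stratum but Diet L is higher in aggregate. Whether to stratify depends on how week-4 weight band relates to the diet.
Week-4 weight band is recorded after the diet and is itself shifted by it — it sits on the causal path from diet to outcome. Conditioning on a mediator would strip out part of the effect we want; the pooled comparison gives the total causal effect.
Pooled: Diet W 42.5% vs Diet L 67.6%; Diet L is higher overall.

pooled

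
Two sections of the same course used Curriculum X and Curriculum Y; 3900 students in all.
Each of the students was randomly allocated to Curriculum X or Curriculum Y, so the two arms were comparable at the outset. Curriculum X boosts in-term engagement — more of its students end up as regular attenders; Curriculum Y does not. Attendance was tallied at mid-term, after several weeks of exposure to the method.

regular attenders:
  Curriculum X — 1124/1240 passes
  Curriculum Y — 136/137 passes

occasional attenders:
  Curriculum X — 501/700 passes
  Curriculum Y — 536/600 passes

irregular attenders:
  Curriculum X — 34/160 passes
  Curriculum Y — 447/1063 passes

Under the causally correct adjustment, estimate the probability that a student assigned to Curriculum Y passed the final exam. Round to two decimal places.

Mid-term attendance here is a post-treatment variable shaped by the teaching method; conditioning on it would introduce bias rather than remove it. The overall comparison is the causal one.
So P(outcome | do(Curriculum Y)) is just the pooled rate for Curriculum Y: 1119/1800 = 0.622.

0.62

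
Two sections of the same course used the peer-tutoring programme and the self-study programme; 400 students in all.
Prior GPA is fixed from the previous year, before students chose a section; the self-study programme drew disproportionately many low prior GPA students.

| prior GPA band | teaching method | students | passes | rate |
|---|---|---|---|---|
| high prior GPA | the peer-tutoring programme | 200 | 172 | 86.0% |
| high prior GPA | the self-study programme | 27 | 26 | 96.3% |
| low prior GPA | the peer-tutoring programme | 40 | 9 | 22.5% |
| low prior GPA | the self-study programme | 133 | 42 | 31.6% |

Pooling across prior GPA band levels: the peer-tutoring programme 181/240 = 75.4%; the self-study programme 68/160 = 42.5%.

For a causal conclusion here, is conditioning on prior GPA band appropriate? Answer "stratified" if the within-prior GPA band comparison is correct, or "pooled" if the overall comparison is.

Prior GPA band satisfies the back-door criterion: it is not a descendant of the teaching method, and it blocks the spurious path from teaching method to outcome. Adjusting for it (i.e., using the within-prior GPA band rates) gives the causal effect.
Within each level — high prior GPA: 86.0% vs 96.3%; low prior GPA: 22.5% vs 31.6% — the self-study programme is higher every time.

stratified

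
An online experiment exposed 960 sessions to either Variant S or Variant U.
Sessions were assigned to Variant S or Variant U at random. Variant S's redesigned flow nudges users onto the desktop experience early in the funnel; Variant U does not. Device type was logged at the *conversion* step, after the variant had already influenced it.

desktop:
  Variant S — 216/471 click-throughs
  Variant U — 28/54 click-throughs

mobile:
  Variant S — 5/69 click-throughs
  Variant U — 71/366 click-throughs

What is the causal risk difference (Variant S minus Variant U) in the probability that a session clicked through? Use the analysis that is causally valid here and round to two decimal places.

+0.17

Device type lies on the pathway variant → device type → outcome, so adjusting for it blocks the indirect effect. For the total causal effect of variant, use the unadjusted pooled rates.
The causal difference is the pooled difference: 0.409 − 0.236 = +0.174.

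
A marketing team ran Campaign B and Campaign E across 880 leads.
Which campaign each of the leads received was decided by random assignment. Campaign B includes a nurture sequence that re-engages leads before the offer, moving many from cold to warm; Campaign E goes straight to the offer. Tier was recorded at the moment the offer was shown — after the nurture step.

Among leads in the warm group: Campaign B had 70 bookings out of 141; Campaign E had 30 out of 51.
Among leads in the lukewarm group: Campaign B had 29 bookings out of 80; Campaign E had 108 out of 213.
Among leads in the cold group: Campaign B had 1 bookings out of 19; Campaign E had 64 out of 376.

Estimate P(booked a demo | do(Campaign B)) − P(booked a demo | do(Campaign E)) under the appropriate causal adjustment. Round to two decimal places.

Stratifying would compare campaigns among leads the campaigns themselves sorted into engagement tier groups — a form of selection on an intermediate. The unconditioned pooled rates give the total causal effect.
The causal difference is the pooled difference: 0.417 − 0.316 = +0.101.

+0.10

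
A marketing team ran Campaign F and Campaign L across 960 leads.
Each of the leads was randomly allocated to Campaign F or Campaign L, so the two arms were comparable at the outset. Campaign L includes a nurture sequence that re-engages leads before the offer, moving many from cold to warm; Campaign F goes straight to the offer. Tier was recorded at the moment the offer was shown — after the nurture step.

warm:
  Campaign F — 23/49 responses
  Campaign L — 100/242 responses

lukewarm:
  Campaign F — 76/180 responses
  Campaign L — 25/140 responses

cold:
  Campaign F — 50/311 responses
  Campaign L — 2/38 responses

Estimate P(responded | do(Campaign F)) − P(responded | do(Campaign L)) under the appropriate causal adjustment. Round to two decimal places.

-0.03

The distribution of engagement tier is itself part of what the campaign does — it is an intermediate outcome. Holding it fixed would remove that part of the effect; the total effect is the pooled difference.
The causal difference is the pooled difference: 0.276 − 0.302 = -0.026.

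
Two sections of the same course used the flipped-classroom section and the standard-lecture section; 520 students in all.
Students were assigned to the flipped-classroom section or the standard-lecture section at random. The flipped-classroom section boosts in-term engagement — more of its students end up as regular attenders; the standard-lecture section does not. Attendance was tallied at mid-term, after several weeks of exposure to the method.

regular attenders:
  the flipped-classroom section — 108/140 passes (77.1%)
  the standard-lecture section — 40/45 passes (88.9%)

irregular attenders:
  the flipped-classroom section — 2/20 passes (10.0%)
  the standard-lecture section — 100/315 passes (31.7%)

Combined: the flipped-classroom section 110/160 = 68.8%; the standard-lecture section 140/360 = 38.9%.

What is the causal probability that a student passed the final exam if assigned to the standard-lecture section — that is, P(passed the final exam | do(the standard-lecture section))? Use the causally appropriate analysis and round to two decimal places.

0.39

the standard-lecture section is higher inside every mid-term attendance stratum but the flipped-classroom section is higher in aggregate. Whether to stratify depends on how mid-term attendance relates to the teaching method.
Stratifying would compare teaching methods among students the teaching methods themselves sorted into mid-term attendance groups — a form of selection on an intermediate. The unconditioned pooled rates give the total causal effect.
So P(outcome | do(the standard-lecture section)) is just the pooled rate for the standard-lecture section: 140/360 = 0.389.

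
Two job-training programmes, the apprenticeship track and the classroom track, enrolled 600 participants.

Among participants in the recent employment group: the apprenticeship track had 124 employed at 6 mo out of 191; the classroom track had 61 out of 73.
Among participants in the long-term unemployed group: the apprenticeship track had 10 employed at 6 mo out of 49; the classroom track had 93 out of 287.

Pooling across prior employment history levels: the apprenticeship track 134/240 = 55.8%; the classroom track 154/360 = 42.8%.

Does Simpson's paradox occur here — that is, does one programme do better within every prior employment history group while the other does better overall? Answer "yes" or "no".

Within each prior employment history level (recent employment 64.9% vs 83.6%; long-term unemployed 20.4% vs 32.4%), the classroom track has the higher rate every time. Pooled: 55.8% vs 42.8% — the apprenticeship track has the higher rate overall. The two comparisons disagree.

yes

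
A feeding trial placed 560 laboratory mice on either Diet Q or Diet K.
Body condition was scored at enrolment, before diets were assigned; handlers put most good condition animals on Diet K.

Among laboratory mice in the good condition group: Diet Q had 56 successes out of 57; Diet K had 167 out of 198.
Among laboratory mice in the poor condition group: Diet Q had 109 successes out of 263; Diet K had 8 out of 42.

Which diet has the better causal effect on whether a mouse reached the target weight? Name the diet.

Diet Q is higher inside every starting body condition stratum but Diet K is higher in aggregate. Whether to stratify depends on how starting body condition relates to the diet.
Starting body condition is set before the diet has any effect — it is not caused by the diet — and it independently drives the outcome. That makes it a confounder, so the causal comparison is within starting body condition levels.
Within each level — good condition: 98.2% vs 84.3%; poor condition: 41.4% vs 19.0% — Diet Q is higher every time.

Diet Q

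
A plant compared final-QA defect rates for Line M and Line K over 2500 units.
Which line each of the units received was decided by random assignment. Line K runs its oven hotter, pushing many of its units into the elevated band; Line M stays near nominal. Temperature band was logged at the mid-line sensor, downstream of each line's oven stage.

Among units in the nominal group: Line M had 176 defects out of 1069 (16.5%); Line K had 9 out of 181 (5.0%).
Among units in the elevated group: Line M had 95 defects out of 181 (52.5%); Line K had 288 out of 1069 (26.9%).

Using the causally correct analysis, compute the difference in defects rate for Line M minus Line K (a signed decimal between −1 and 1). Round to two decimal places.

-0.02

In-process temperature band here is a post-treatment variable shaped by the line; conditioning on it would introduce bias rather than remove it. The overall comparison is the causal one.
The causal difference is the pooled difference: 0.217 − 0.238 = -0.021.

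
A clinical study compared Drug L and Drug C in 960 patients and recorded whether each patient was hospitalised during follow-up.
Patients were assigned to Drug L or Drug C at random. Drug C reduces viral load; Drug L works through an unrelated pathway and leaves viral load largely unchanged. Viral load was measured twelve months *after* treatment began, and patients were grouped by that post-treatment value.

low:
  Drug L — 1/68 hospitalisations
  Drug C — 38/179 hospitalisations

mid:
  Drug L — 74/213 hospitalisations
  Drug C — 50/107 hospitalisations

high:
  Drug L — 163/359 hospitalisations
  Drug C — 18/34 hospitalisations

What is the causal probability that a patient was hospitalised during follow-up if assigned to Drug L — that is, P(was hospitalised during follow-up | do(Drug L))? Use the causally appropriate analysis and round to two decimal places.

0.37

Viral load lies on the pathway drug → viral load → outcome, so adjusting for it blocks the indirect effect. For the total causal effect of drug, use the unadjusted pooled rates.
So P(outcome | do(Drug L)) is just the pooled rate for Drug L: 238/640 = 0.372.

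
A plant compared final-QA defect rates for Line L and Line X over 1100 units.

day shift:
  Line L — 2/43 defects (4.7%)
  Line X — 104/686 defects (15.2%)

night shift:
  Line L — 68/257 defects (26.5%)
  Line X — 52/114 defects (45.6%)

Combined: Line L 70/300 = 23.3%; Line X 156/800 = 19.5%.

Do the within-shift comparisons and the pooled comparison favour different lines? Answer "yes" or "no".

yes

Within each shift level (day shift 4.7% vs 15.2%; night shift 26.5% vs 45.6%), Line L has the lower rate every time. Pooled: 23.3% vs 19.5% — Line X has the lower rate overall. The two comparisons disagree.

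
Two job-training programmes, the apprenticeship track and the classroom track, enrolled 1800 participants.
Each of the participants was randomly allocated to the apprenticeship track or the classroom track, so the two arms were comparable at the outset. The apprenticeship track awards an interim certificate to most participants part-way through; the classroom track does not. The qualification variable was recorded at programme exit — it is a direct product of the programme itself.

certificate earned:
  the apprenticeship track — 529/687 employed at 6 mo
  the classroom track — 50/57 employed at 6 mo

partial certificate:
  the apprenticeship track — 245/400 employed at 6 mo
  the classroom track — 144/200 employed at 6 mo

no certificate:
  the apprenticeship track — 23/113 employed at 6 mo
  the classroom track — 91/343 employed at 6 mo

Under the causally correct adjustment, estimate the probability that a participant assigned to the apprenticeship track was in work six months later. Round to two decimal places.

0.66

Within every qualification attained during the programme level the classroom track has the higher rate, yet pooled the apprenticeship track does — Simpson's reversal.
Qualification attained during the programme lies on the pathway programme → qualification attained during the programme → outcome, so adjusting for it blocks the indirect effect. For the total causal effect of programme, use the unadjusted pooled rates.
So P(outcome | do(the apprenticeship track)) is just the pooled rate for the apprenticeship track: 797/1200 = 0.664.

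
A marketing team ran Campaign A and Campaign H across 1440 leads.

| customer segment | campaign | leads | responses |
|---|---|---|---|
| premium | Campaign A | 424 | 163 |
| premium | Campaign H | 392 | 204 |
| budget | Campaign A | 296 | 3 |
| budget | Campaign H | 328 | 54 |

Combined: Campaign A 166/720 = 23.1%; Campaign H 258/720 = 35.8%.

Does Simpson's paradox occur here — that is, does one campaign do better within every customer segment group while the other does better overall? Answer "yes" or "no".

Within each customer segment level (premium 38.4% vs 52.0%; budget 1.0% vs 16.5%), Campaign H has the higher rate every time. Pooled: 23.1% vs 35.8% — Campaign H has the higher rate overall. They agree.

no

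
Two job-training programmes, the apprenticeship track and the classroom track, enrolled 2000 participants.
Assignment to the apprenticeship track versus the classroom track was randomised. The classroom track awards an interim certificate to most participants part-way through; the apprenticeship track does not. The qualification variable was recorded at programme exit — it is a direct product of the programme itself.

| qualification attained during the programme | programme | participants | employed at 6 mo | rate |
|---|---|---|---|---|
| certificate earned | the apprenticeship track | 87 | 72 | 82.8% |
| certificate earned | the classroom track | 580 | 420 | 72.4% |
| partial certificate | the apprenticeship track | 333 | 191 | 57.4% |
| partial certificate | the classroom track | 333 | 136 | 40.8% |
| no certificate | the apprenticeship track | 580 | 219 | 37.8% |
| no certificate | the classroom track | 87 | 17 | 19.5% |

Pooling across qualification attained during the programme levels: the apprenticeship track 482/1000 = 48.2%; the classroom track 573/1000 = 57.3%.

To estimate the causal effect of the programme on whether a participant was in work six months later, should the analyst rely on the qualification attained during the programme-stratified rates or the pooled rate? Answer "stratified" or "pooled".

pooled

The stratified and pooled comparisons disagree (the apprenticeship track wins within each qualification attained during the programme; the classroom track wins overall), so the answer turns on the causal role of qualification attained during the programme.
Stratifying would compare programmes among participants the programmes themselves sorted into qualification attained during the programme groups — a form of selection on an intermediate. The unconditioned pooled rates give the total causal effect.
Pooled: the apprenticeship track 48.2% vs the classroom track 57.3%; the classroom track is higher overall.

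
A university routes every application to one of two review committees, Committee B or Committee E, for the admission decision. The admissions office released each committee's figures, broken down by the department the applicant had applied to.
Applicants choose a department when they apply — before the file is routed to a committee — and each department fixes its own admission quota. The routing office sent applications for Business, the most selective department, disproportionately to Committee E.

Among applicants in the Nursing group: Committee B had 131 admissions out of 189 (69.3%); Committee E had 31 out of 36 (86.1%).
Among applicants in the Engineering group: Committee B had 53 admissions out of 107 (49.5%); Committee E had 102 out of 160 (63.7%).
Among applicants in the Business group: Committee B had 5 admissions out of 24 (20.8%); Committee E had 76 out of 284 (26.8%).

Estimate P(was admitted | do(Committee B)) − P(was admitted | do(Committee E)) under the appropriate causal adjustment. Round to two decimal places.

-0.12

The department-specific comparison favours Committee E throughout, but the pooled figures favour Committee B. The question is whether to condition on department.
Department satisfies the back-door criterion: it is not a descendant of the review committee, and it blocks the spurious path from review committee to outcome. Adjusting for it (i.e., using the within-department rates) gives the causal effect.
Adjusting over the population distribution of department: 0.281·(0.693−0.861) + 0.334·(0.495−0.637) + 0.385·(0.208−0.268) = -0.118.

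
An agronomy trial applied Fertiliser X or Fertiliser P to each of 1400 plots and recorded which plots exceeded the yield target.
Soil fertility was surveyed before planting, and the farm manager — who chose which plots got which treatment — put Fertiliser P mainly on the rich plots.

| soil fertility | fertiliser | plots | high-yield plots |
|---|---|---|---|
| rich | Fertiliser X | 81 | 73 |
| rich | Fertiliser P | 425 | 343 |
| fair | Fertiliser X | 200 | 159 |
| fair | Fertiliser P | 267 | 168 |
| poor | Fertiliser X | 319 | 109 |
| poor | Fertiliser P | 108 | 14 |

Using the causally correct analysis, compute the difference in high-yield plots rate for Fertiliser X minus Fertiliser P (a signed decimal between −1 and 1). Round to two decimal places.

Nothing the fertiliser does changes soil fertility; the imbalance is an allocation artefact. With soil fertility also predicting the outcome, the pooled figure is confounded, and the within-stratum comparison is the causal one.
Adjusting over the population distribution of soil fertility: 0.361·(0.901−0.807) + 0.334·(0.795−0.629) + 0.305·(0.342−0.130) = +0.154.

+0.15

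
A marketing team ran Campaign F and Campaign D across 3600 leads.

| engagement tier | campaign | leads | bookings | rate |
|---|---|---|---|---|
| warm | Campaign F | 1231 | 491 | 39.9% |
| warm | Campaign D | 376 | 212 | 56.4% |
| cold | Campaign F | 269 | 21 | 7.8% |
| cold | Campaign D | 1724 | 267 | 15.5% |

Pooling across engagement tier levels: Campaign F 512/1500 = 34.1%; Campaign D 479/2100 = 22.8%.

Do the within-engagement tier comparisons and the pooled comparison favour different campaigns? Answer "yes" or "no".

Within each engagement tier level (warm 39.9% vs 56.4%; cold 7.8% vs 15.5%), Campaign D has the higher rate every time. Pooled: 34.1% vs 22.8% — Campaign F has the higher rate overall. The two comparisons disagree.

yes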